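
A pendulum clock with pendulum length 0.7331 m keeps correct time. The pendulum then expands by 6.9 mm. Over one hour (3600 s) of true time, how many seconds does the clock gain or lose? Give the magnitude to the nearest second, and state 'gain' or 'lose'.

T ∝ √L, so T'/T = √(0.74000/0.7331) = 1.00470.
In 3600 s of true time the clock registers 3600/1.00470 = 3583.2 s, so it loses 17 s.

lose 17 s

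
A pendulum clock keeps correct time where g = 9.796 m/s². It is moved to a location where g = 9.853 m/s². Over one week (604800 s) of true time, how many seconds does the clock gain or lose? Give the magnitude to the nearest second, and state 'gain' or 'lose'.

gain 1757 s

The clock's period scales as T ∝ 1/√g, so T'/T = √(9.796/9.853) = 0.997103.
In 604800 s of true time the clock registers 604800/0.997103 = 606557.0 s, so it gains 1757 s.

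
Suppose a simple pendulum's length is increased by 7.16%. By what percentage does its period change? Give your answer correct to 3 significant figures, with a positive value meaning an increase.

T ∝ √L, so T'/T = √(1.072) = 1.035.
Percentage change in T = (1.035 − 1) × 100% = 3.52%.

3.52%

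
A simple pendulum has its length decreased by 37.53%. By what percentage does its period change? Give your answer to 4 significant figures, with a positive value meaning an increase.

T ∝ √L, so T'/T = √(0.62470) = 0.79038.
Percentage change in T = (0.79038 − 1) × 100% = -20.96%.

-20.96%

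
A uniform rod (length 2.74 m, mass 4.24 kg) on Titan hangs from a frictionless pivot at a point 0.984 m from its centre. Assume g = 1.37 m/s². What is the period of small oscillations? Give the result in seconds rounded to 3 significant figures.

6.83 s

For a physical pendulum T = 2π√(I/(mgd)), with d = 0.9840 m from pivot to centre of mass.
I_cm = mL²/12 = 4.24 × 2.74²/12 = 2.653 kg·m²; I = I_cm + md² = 2.653 + 4.24 × 0.9840² = 6.758 kg·m².
T = 2π√(6.758/(4.24 × 1.37 × 0.9840)) = 6.83 s.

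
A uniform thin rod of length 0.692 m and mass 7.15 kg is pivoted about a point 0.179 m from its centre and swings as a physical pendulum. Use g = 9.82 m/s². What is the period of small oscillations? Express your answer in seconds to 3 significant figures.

For a physical pendulum T = 2π√(I/(mgd)), with d = 0.1790 m from pivot to centre of mass.
I_cm = mL²/12 = 7.15 × 0.692²/12 = 0.2853 kg·m²; I = I_cm + md² = 0.2853 + 7.15 × 0.1790² = 0.5144 kg·m².
T = 2π√(0.5144/(7.15 × 9.82 × 0.1790)) = 1.27 s.

1.27 s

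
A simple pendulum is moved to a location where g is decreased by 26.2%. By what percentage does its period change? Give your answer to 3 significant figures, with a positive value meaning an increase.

T ∝ 1/√g, so T'/T = 1/√(0.7380) = 1.164.
Percentage change in T = (1.164 − 1) × 100% = 16.4%.

16.4%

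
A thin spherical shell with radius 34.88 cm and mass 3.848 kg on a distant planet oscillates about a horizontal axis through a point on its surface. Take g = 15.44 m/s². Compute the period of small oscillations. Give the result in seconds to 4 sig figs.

1.219 s

I_cm = (2/3)mr² = 0.31210 kg·m². The pivot is at distance d = 0.3488 m from the centre of mass.
By the parallel-axis theorem, I = I_cm + md² = 0.31210 + 0.46815 = 0.78026 kg·m².
T = 2π√(I/(mgd)) = 2π√(0.78026/(3.848 × 15.44 × 0.3488)) = 1.219 s.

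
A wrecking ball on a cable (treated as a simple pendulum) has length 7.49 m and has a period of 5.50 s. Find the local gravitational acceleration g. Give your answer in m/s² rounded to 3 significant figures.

From T = 2π√(L/g), g = 4π²L/T² = 4π² × 7.49/5.500² = 9.77 m/s².

9.77 m/s²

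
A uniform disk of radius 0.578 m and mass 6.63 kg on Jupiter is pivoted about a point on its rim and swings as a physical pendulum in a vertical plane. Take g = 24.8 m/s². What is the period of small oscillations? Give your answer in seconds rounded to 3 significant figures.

1.17 s

I_cm = ½mr² = 1.107 kg·m². The pivot is at distance d = 0.578 m from the centre of mass.
By the parallel-axis theorem, I = I_cm + md² = 1.107 + 2.215 = 3.322 kg·m².
T = 2π√(I/(mgd)) = 2π√(3.322/(6.63 × 24.8 × 0.578)) = 1.17 s.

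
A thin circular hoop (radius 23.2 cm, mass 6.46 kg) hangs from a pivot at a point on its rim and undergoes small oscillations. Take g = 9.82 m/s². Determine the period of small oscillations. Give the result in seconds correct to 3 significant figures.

1.37 s

I_cm = mr² = 0.3477 kg·m². The pivot is at distance d = 0.232 m from the centre of mass.
By the parallel-axis theorem, I = I_cm + md² = 0.3477 + 0.3477 = 0.6954 kg·m².
T = 2π√(I/(mgd)) = 2π√(0.6954/(6.46 × 9.82 × 0.232)) = 1.37 s.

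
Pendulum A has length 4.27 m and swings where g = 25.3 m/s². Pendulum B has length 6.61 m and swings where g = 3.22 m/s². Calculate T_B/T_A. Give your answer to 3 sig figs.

3.49

T = 2π√(L/g), so T_B/T_A = √((L_B/g_B)/(L_A/g_A)) = √((6.61/3.22)/(4.27/25.3)) = 3.49.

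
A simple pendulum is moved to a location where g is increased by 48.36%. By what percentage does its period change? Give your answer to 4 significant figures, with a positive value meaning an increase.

T ∝ 1/√g, so T'/T = 1/√(1.4836) = 0.82100.
Percentage change in T = (0.82100 − 1) × 100% = -17.90%.

-17.90%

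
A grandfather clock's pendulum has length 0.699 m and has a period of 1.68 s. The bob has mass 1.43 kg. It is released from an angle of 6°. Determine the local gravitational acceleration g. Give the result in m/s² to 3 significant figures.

From T = 2π√(L/g), g = 4π²L/T² = 4π² × 0.699/1.680² = 9.78 m/s².

9.78 m/s²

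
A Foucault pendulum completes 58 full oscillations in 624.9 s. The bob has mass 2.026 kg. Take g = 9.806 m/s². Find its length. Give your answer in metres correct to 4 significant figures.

28.83 m

T = 624.9/58 = 10.774 s.
From T = 2π√(L/g), L = gT²/(4π²) = 9.806 × 10.774²/(4π²) = 28.83 m.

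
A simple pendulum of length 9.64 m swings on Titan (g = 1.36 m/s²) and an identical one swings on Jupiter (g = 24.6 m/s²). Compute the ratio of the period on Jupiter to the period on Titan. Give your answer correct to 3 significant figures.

T ∝ 1/√g, so T₂/T₁ = √(g₁/g₂) = √(1.36/24.6) = 0.235.

0.235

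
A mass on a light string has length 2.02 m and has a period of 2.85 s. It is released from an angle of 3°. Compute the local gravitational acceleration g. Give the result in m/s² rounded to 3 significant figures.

From T = 2π√(L/g), g = 4π²L/T² = 4π² × 2.02/2.850² = 9.82 m/s².

9.82 m/s²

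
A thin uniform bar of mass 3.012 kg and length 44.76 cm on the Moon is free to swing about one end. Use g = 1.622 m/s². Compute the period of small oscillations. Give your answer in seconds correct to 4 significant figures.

For a physical pendulum T = 2π√(I/(mgd)), with d = 0.22380 m from pivot to centre of mass.
I_cm = mL²/12 = 3.012 × 0.4476²/12 = 0.050287 kg·m²; I = I_cm + md² = 0.050287 + 3.012 × 0.22380² = 0.20115 kg·m².
T = 2π√(0.20115/(3.012 × 1.622 × 0.22380)) = 2.695 s.

2.695 s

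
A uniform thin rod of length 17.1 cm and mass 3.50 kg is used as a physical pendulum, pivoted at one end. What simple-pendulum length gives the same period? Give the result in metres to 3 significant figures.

The equivalent simple-pendulum length is L_eq = I/(md), where I is about the pivot and d = 0.08550 m.
I_cm = (1/12)mL² = 0.008529 kg·m², so I = I_cm + md² = 0.008529 + 0.02559 = 0.03411 kg·m².
L_eq = 0.03411/(3.50 × 0.08550) = 0.114 m.

0.114 m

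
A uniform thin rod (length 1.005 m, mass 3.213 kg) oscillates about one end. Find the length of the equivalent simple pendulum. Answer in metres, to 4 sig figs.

0.6700 m

The equivalent simple-pendulum length is L_eq = I/(md), where I is about the pivot and d = 0.50250 m.
I_cm = (1/12)mL² = 0.27043 kg·m², so I = I_cm + md² = 0.27043 + 0.81130 = 1.0817 kg·m².
L_eq = 1.0817/(3.213 × 0.50250) = 0.6700 m.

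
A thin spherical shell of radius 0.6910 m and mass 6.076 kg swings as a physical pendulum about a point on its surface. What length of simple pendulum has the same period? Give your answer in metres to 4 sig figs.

1.152 m

The equivalent simple-pendulum length is L_eq = I/(md), where I is about the pivot and d = 0.69100 m.
I_cm = (2/3)mR² = 1.9341 kg·m², so I = I_cm + md² = 1.9341 + 2.9012 = 4.8353 kg·m².
L_eq = 4.8353/(6.076 × 0.69100) = 1.152 m.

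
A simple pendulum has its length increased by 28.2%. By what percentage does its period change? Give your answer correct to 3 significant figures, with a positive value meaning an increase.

T ∝ √L, so T'/T = √(1.282) = 1.132.
Percentage change in T = (1.132 − 1) × 100% = 13.2%.

13.2%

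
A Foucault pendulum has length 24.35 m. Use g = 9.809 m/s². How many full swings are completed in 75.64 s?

7

T = 2π√(L/g) = 2π√(24.35/9.809) = 9.8996 s.
Number of complete oscillations = ⌊75.64/9.8996⌋ = ⌊7.6407⌋ = 7.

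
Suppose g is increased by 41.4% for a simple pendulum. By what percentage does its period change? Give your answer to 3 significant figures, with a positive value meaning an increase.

-15.9%

T ∝ 1/√g, so T'/T = 1/√(1.414) = 0.8410.
Percentage change in T = (0.8410 − 1) × 100% = -15.9%.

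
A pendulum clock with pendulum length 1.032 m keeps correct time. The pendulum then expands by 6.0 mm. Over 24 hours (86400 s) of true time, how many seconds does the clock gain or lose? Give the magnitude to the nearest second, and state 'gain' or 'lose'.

T ∝ √L, so T'/T = √(1.03800/1.032) = 1.00290.
In 86400 s of true time the clock registers 86400/1.00290 = 86149.9 s, so it loses 250 s.

lose 250 s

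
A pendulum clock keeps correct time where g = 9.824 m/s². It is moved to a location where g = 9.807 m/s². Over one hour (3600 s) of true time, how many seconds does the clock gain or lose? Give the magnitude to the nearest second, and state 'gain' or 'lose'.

The clock's period scales as T ∝ 1/√g, so T'/T = √(9.824/9.807) = 1.00087.
In 3600 s of true time the clock registers 3600/1.00087 = 3596.9 s, so it loses 3 s.

lose 3 s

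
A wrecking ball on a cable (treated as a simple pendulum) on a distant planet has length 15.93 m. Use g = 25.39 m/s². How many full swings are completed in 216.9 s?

43

T = 2π√(L/g) = 2π√(15.93/25.39) = 4.9769 s.
Number of complete oscillations = ⌊216.9/4.9769⌋ = ⌊43.582⌋ = 43.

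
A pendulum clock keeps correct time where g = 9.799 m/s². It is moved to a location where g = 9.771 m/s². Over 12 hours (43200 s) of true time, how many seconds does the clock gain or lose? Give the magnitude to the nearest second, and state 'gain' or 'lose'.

The clock's period scales as T ∝ 1/√g, so T'/T = √(9.799/9.771) = 1.00143.
In 43200 s of true time the clock registers 43200/1.00143 = 43138.2 s, so it loses 62 s.

lose 62 s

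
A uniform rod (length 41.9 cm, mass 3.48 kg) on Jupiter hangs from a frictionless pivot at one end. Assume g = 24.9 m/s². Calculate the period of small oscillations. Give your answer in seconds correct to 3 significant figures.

For a physical pendulum T = 2π√(I/(mgd)), with d = 0.2095 m from pivot to centre of mass.
I_cm = mL²/12 = 3.48 × 0.419²/12 = 0.05091 kg·m²; I = I_cm + md² = 0.05091 + 3.48 × 0.2095² = 0.2037 kg·m².
T = 2π√(0.2037/(3.48 × 24.9 × 0.2095)) = 0.665 s.

0.665 s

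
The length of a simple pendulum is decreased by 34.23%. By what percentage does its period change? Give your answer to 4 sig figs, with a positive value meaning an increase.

-18.90%

T ∝ √L, so T'/T = √(0.65770) = 0.81099.
Percentage change in T = (0.81099 − 1) × 100% = -18.90%.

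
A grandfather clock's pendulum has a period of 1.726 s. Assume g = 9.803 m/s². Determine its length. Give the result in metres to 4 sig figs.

0.7397 m

From T = 2π√(L/g), L = gT²/(4π²) = 9.803 × 1.7260²/(4π²) = 0.7397 m.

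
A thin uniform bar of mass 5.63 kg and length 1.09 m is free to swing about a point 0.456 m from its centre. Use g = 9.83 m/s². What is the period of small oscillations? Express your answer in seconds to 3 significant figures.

1.64 s

For a physical pendulum T = 2π√(I/(mgd)), with d = 0.4560 m from pivot to centre of mass.
I_cm = mL²/12 = 5.63 × 1.09²/12 = 0.5574 kg·m²; I = I_cm + md² = 0.5574 + 5.63 × 0.4560² = 1.728 kg·m².
T = 2π√(1.728/(5.63 × 9.83 × 0.4560)) = 1.64 s.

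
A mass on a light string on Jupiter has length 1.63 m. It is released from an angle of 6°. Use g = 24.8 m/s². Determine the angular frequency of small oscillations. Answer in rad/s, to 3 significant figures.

ω = √(g/L) = √(24.8/1.63) = 3.90 rad/s.

3.90 rad/s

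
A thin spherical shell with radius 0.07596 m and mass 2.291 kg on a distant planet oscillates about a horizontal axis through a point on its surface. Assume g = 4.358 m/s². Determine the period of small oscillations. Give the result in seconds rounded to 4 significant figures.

1.071 s

I_cm = (2/3)mr² = 0.0088126 kg·m². The pivot is at distance d = 0.07596 m from the centre of mass.
By the parallel-axis theorem, I = I_cm + md² = 0.0088126 + 0.013219 = 0.022031 kg·m².
T = 2π√(I/(mgd)) = 2π√(0.022031/(2.291 × 4.358 × 0.07596)) = 1.071 s.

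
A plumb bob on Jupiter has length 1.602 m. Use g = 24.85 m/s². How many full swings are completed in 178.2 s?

111

T = 2π√(L/g) = 2π√(1.602/24.85) = 1.5953 s.
Number of complete oscillations = ⌊178.2/1.5953⌋ = ⌊111.70⌋ = 111.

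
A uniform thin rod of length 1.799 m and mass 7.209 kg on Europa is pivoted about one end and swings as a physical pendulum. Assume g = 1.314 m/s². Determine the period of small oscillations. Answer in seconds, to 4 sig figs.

For a physical pendulum T = 2π√(I/(mgd)), with d = 0.89950 m from pivot to centre of mass.
I_cm = mL²/12 = 7.209 × 1.799²/12 = 1.9443 kg·m²; I = I_cm + md² = 1.9443 + 7.209 × 0.89950² = 7.7771 kg·m².
T = 2π√(7.7771/(7.209 × 1.314 × 0.89950)) = 6.003 s.

6.003 s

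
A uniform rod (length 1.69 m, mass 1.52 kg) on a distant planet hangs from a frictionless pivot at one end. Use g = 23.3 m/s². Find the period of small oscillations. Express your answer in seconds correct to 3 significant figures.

1.38 s

For a physical pendulum T = 2π√(I/(mgd)), with d = 0.8450 m from pivot to centre of mass.
I_cm = mL²/12 = 1.52 × 1.69²/12 = 0.3618 kg·m²; I = I_cm + md² = 0.3618 + 1.52 × 0.8450² = 1.447 kg·m².
T = 2π√(1.447/(1.52 × 23.3 × 0.8450)) = 1.38 s.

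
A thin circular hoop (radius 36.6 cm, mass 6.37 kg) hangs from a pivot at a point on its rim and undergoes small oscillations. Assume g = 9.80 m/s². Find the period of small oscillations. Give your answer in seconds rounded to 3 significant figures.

1.72 s

I_cm = mr² = 0.8533 kg·m². The pivot is at distance d = 0.366 m from the centre of mass.
By the parallel-axis theorem, I = I_cm + md² = 0.8533 + 0.8533 = 1.707 kg·m².
T = 2π√(I/(mgd)) = 2π√(1.707/(6.37 × 9.80 × 0.366)) = 1.72 s.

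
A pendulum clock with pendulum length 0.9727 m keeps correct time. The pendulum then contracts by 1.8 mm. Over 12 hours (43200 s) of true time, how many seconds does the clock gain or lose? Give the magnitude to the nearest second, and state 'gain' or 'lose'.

gain 40 s

T ∝ √L, so T'/T = √(0.97090/0.9727) = 0.999074.
In 43200 s of true time the clock registers 43200/0.999074 = 43240.0 s, so it gains 40 s.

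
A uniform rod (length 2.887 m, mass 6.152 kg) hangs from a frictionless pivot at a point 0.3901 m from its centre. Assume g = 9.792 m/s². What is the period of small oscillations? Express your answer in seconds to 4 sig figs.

For a physical pendulum T = 2π√(I/(mgd)), with d = 0.39010 m from pivot to centre of mass.
I_cm = mL²/12 = 6.152 × 2.887²/12 = 4.2730 kg·m²; I = I_cm + md² = 4.2730 + 6.152 × 0.39010² = 5.2092 kg·m².
T = 2π√(5.2092/(6.152 × 9.792 × 0.39010)) = 2.958 s.

2.958 s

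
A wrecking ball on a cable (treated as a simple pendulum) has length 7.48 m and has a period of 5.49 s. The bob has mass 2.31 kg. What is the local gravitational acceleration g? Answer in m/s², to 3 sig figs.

9.80 m/s²

From T = 2π√(L/g), g = 4π²L/T² = 4π² × 7.48/5.490² = 9.80 m/s².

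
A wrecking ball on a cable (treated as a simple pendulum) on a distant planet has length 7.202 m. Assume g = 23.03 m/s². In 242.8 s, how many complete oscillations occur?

69

T = 2π√(L/g) = 2π√(7.202/23.03) = 3.5137 s.
Number of complete oscillations = ⌊242.8/3.5137⌋ = ⌊69.102⌋ = 69.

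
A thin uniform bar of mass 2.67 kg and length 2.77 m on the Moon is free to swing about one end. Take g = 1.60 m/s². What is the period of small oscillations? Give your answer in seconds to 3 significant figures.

6.75 s

For a physical pendulum T = 2π√(I/(mgd)), with d = 1.385 m from pivot to centre of mass.
I_cm = mL²/12 = 2.67 × 2.77²/12 = 1.707 kg·m²; I = I_cm + md² = 1.707 + 2.67 × 1.385² = 6.829 kg·m².
T = 2π√(6.829/(2.67 × 1.60 × 1.385)) = 6.75 s.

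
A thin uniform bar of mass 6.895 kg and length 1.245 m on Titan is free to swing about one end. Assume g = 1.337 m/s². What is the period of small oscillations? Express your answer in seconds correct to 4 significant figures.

For a physical pendulum T = 2π√(I/(mgd)), with d = 0.62250 m from pivot to centre of mass.
I_cm = mL²/12 = 6.895 × 1.245²/12 = 0.89062 kg·m²; I = I_cm + md² = 0.89062 + 6.895 × 0.62250² = 3.5625 kg·m².
T = 2π√(3.5625/(6.895 × 1.337 × 0.62250)) = 4.951 s.

4.951 s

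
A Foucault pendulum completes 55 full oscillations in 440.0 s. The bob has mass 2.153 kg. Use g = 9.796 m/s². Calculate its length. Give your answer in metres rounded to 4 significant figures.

T = 440.0/55 = 8.0000 s.
From T = 2π√(L/g), L = gT²/(4π²) = 9.796 × 8.0000²/(4π²) = 15.88 m.

15.88 m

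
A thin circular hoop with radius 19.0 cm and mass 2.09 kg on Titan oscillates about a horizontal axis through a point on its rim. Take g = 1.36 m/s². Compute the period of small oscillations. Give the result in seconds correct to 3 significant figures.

3.32 s

I_cm = mr² = 0.07545 kg·m². The pivot is at distance d = 0.190 m from the centre of mass.
By the parallel-axis theorem, I = I_cm + md² = 0.07545 + 0.07545 = 0.1509 kg·m².
T = 2π√(I/(mgd)) = 2π√(0.1509/(2.09 × 1.36 × 0.190)) = 3.32 s.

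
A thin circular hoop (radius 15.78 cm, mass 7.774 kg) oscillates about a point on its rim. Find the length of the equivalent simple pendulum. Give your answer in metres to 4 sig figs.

0.3156 m

The equivalent simple-pendulum length is L_eq = I/(md), where I is about the pivot and d = 0.15780 m.
I_cm = mR² = 0.19358 kg·m², so I = I_cm + md² = 0.19358 + 0.19358 = 0.38716 kg·m².
L_eq = 0.38716/(7.774 × 0.15780) = 0.3156 m.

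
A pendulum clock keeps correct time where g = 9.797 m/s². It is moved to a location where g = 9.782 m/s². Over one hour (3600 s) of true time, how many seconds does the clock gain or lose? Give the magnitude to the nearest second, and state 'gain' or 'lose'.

The clock's period scales as T ∝ 1/√g, so T'/T = √(9.797/9.782) = 1.00077.
In 3600 s of true time the clock registers 3600/1.00077 = 3597.2 s, so it loses 3 s.

lose 3 s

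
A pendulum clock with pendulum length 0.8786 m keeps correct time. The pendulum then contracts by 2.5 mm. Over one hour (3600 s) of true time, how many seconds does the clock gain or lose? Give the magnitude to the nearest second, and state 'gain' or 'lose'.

T ∝ √L, so T'/T = √(0.87610/0.8786) = 0.998576.
In 3600 s of true time the clock registers 3600/0.998576 = 3605.1 s, so it gains 5 s.

gain 5 s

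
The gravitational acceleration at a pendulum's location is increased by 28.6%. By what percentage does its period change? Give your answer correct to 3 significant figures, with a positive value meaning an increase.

-11.8%

T ∝ 1/√g, so T'/T = 1/√(1.286) = 0.8818.
Percentage change in T = (0.8818 − 1) × 100% = -11.8%.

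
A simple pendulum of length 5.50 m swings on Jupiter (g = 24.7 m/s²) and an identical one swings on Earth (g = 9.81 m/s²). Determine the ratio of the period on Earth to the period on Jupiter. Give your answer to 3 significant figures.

T ∝ 1/√g, so T₂/T₁ = √(g₁/g₂) = √(24.7/9.81) = 1.59.

1.59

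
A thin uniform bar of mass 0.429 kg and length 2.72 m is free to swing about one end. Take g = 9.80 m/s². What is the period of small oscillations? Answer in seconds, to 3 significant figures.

2.70 s

For a physical pendulum T = 2π√(I/(mgd)), with d = 1.360 m from pivot to centre of mass.
I_cm = mL²/12 = 0.429 × 2.72²/12 = 0.2645 kg·m²; I = I_cm + md² = 0.2645 + 0.429 × 1.360² = 1.058 kg·m².
T = 2π√(1.058/(0.429 × 9.80 × 1.360)) = 2.70 s.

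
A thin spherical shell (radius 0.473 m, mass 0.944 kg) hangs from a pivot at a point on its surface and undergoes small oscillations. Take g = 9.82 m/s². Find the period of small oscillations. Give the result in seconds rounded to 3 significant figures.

I_cm = (2/3)mr² = 0.1408 kg·m². The pivot is at distance d = 0.473 m from the centre of mass.
By the parallel-axis theorem, I = I_cm + md² = 0.1408 + 0.2112 = 0.3520 kg·m².
T = 2π√(I/(mgd)) = 2π√(0.3520/(0.944 × 9.82 × 0.473)) = 1.78 s.

1.78 s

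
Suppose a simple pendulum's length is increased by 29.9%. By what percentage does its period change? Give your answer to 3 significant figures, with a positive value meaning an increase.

T ∝ √L, so T'/T = √(1.299) = 1.140.
Percentage change in T = (1.140 − 1) × 100% = 14.0%.

14.0%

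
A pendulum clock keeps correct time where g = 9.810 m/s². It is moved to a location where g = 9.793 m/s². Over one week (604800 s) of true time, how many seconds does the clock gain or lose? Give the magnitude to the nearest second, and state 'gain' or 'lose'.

The clock's period scales as T ∝ 1/√g, so T'/T = √(9.810/9.793) = 1.00087.
In 604800 s of true time the clock registers 604800/1.00087 = 604275.7 s, so it loses 524 s.

lose 524 s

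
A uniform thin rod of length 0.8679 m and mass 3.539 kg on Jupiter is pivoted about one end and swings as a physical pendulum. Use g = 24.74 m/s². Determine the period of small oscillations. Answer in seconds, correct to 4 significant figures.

0.9609 s

For a physical pendulum T = 2π√(I/(mgd)), with d = 0.43395 m from pivot to centre of mass.
I_cm = mL²/12 = 3.539 × 0.8679²/12 = 0.22215 kg·m²; I = I_cm + md² = 0.22215 + 3.539 × 0.43395² = 0.88858 kg·m².
T = 2π√(0.88858/(3.539 × 24.74 × 0.43395)) = 0.9609 s.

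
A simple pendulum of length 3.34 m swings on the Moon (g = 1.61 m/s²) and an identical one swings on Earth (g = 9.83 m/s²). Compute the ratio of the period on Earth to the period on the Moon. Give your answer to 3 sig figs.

0.405

T ∝ 1/√g, so T₂/T₁ = √(g₁/g₂) = √(1.61/9.83) = 0.405.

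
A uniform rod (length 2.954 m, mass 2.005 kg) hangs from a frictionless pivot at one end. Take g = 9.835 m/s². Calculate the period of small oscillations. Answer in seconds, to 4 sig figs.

2.812 s

For a physical pendulum T = 2π√(I/(mgd)), with d = 1.4770 m from pivot to centre of mass.
I_cm = mL²/12 = 2.005 × 2.954²/12 = 1.4580 kg·m²; I = I_cm + md² = 1.4580 + 2.005 × 1.4770² = 5.8320 kg·m².
T = 2π√(5.8320/(2.005 × 9.835 × 1.4770)) = 2.812 s.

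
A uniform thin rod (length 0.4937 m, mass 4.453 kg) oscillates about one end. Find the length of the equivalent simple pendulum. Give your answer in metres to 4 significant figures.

The equivalent simple-pendulum length is L_eq = I/(md), where I is about the pivot and d = 0.24685 m.
I_cm = (1/12)mL² = 0.090448 kg·m², so I = I_cm + md² = 0.090448 + 0.27134 = 0.36179 kg·m².
L_eq = 0.36179/(4.453 × 0.24685) = 0.3291 m.

0.3291 m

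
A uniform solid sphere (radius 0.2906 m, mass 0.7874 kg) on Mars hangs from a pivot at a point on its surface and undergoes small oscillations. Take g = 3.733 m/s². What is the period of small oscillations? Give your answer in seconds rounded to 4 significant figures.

2.074 s

I_cm = (2/5)mr² = 0.026598 kg·m². The pivot is at distance d = 0.2906 m from the centre of mass.
By the parallel-axis theorem, I = I_cm + md² = 0.026598 + 0.066495 = 0.093092 kg·m².
T = 2π√(I/(mgd)) = 2π√(0.093092/(0.7874 × 3.733 × 0.2906)) = 2.074 s.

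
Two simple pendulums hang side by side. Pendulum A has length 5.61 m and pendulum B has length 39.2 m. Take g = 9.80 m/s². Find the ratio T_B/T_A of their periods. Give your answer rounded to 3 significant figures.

T ∝ √L, so T_B/T_A = √(L_B/L_A) = √(39.2/5.61) = 2.64.

2.64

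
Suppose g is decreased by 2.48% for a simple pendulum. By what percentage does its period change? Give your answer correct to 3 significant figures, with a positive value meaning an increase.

1.26%

T ∝ 1/√g, so T'/T = 1/√(0.9752) = 1.013.
Percentage change in T = (1.013 − 1) × 100% = 1.26%.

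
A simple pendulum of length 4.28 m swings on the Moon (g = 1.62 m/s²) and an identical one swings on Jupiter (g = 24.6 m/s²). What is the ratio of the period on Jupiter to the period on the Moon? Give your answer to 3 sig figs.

0.257

T ∝ 1/√g, so T₂/T₁ = √(g₁/g₂) = √(1.62/24.6) = 0.257.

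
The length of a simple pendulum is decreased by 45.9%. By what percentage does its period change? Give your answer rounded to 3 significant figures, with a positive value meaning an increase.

T ∝ √L, so T'/T = √(0.5410) = 0.7355.
Percentage change in T = (0.7355 − 1) × 100% = -26.4%.

-26.4%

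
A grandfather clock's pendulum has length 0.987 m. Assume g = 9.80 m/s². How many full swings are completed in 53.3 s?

26

T = 2π√(L/g) = 2π√(0.987/9.80) = 1.994 s.
Number of complete oscillations = ⌊53.3/1.994⌋ = ⌊26.73⌋ = 26.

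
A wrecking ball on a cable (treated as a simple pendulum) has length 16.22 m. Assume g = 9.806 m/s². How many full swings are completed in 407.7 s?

T = 2π√(L/g) = 2π√(16.22/9.806) = 8.0809 s.
Number of complete oscillations = ⌊407.7/8.0809⌋ = ⌊50.452⌋ = 50.

50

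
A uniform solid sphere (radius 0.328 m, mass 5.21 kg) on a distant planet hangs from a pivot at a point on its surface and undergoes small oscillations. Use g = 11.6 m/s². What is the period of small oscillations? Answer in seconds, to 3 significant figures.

I_cm = (2/5)mr² = 0.2242 kg·m². The pivot is at distance d = 0.328 m from the centre of mass.
By the parallel-axis theorem, I = I_cm + md² = 0.2242 + 0.5605 = 0.7847 kg·m².
T = 2π√(I/(mgd)) = 2π√(0.7847/(5.21 × 11.6 × 0.328)) = 1.25 s.

1.25 s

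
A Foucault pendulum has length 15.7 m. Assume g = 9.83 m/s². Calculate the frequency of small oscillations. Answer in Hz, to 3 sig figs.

0.126 Hz

T = 2π√(L/g) = 2π√(15.7/9.83) = 7.941 s, so f = 1/T = 0.126 Hz.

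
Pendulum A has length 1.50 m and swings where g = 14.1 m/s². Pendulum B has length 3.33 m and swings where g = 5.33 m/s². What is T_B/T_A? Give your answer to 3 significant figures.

2.42

T = 2π√(L/g), so T_B/T_A = √((L_B/g_B)/(L_A/g_A)) = √((3.33/5.33)/(1.50/14.1)) = 2.42.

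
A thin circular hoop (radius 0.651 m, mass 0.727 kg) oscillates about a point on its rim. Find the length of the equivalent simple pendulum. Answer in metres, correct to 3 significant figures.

The equivalent simple-pendulum length is L_eq = I/(md), where I is about the pivot and d = 0.6510 m.
I_cm = mR² = 0.3081 kg·m², so I = I_cm + md² = 0.3081 + 0.3081 = 0.6162 kg·m².
L_eq = 0.6162/(0.727 × 0.6510) = 1.30 m.

1.30 m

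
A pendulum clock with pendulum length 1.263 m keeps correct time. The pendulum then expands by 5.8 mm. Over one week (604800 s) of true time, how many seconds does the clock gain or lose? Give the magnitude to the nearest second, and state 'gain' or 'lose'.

T ∝ √L, so T'/T = √(1.26880/1.263) = 1.00229.
In 604800 s of true time the clock registers 604800/1.00229 = 603416.1 s, so it loses 1384 s.

lose 1384 s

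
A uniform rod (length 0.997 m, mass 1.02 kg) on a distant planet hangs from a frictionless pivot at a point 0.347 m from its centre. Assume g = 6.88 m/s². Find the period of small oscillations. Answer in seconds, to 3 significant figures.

1.83 s

For a physical pendulum T = 2π√(I/(mgd)), with d = 0.3470 m from pivot to centre of mass.
I_cm = mL²/12 = 1.02 × 0.997²/12 = 0.08449 kg·m²; I = I_cm + md² = 0.08449 + 1.02 × 0.3470² = 0.2073 kg·m².
T = 2π√(0.2073/(1.02 × 6.88 × 0.3470)) = 1.83 s.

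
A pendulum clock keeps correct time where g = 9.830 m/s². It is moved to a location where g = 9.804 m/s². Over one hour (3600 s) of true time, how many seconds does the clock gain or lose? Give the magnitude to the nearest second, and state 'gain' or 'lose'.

The clock's period scales as T ∝ 1/√g, so T'/T = √(9.830/9.804) = 1.00133.
In 3600 s of true time the clock registers 3600/1.00133 = 3595.2 s, so it loses 5 s.

lose 5 s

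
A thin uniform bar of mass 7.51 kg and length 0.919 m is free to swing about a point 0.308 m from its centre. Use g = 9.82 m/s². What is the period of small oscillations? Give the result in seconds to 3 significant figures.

For a physical pendulum T = 2π√(I/(mgd)), with d = 0.3080 m from pivot to centre of mass.
I_cm = mL²/12 = 7.51 × 0.919²/12 = 0.5286 kg·m²; I = I_cm + md² = 0.5286 + 7.51 × 0.3080² = 1.241 kg·m².
T = 2π√(1.241/(7.51 × 9.82 × 0.3080)) = 1.47 s.

1.47 s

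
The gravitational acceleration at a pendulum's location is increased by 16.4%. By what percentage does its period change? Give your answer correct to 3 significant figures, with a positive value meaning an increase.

-7.31%

T ∝ 1/√g, so T'/T = 1/√(1.164) = 0.9269.
Percentage change in T = (0.9269 − 1) × 100% = -7.31%.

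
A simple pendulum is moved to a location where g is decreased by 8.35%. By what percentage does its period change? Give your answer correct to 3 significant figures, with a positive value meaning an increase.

T ∝ 1/√g, so T'/T = 1/√(0.9165) = 1.045.
Percentage change in T = (1.045 − 1) × 100% = 4.46%.

4.46%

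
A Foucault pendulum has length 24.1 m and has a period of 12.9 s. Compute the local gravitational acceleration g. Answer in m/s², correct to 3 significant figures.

From T = 2π√(L/g), g = 4π²L/T² = 4π² × 24.1/12.90² = 5.72 m/s².

5.72 m/s²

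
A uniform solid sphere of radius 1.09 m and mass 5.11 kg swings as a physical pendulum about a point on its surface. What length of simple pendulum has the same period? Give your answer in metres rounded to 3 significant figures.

1.53 m

The equivalent simple-pendulum length is L_eq = I/(md), where I is about the pivot and d = 1.090 m.
I_cm = (2/5)mR² = 2.428 kg·m², so I = I_cm + md² = 2.428 + 6.071 = 8.500 kg·m².
L_eq = 8.500/(5.11 × 1.090) = 1.53 m.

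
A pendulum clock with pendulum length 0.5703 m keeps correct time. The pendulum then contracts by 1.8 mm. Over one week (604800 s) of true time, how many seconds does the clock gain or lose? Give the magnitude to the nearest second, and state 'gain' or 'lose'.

T ∝ √L, so T'/T = √(0.56850/0.5703) = 0.998421.
In 604800 s of true time the clock registers 604800/0.998421 = 605756.7 s, so it gains 957 s.

gain 957 s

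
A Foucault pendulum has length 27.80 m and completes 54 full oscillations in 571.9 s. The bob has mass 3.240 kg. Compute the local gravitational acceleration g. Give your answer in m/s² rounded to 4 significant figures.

9.785 m/s²

T = 571.9/54 = 10.591 s.
From T = 2π√(L/g), g = 4π²L/T² = 4π² × 27.80/10.591² = 9.785 m/s².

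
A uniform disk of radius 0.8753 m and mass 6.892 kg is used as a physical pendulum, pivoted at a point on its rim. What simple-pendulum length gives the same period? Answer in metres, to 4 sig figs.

The equivalent simple-pendulum length is L_eq = I/(md), where I is about the pivot and d = 0.87530 m.
I_cm = ½mR² = 2.6402 kg·m², so I = I_cm + md² = 2.6402 + 5.2803 = 7.9205 kg·m².
L_eq = 7.9205/(6.892 × 0.87530) = 1.313 m.

1.313 m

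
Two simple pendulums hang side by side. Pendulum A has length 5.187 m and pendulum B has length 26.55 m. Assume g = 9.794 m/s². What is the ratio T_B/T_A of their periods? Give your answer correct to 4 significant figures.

2.262

T ∝ √L, so T_B/T_A = √(L_B/L_A) = √(26.55/5.187) = 2.262.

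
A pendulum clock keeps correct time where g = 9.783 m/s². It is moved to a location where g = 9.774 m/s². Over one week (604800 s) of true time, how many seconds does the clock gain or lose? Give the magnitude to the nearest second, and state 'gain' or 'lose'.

lose 278 s

The clock's period scales as T ∝ 1/√g, so T'/T = √(9.783/9.774) = 1.00046.
In 604800 s of true time the clock registers 604800/1.00046 = 604521.7 s, so it loses 278 s.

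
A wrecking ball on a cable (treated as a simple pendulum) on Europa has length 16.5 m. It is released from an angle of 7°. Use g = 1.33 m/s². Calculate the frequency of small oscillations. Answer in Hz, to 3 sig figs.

0.0452 Hz

T = 2π√(L/g) = 2π√(16.5/1.33) = 22.13 s, so f = 1/T = 0.0452 Hz.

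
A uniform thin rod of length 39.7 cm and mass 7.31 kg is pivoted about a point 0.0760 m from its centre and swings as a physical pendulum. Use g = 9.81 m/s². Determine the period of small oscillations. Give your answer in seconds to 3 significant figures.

For a physical pendulum T = 2π√(I/(mgd)), with d = 0.07600 m from pivot to centre of mass.
I_cm = mL²/12 = 7.31 × 0.397²/12 = 0.09601 kg·m²; I = I_cm + md² = 0.09601 + 7.31 × 0.07600² = 0.1382 kg·m².
T = 2π√(0.1382/(7.31 × 9.81 × 0.07600)) = 1.00 s.

1.00 s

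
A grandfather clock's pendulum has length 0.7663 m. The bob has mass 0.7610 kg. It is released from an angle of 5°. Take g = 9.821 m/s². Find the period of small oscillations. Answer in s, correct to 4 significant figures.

T = 2π√(L/g) = 2π√(0.7663/9.821) = 2π × 0.27933 = 1.755 s.

1.755 s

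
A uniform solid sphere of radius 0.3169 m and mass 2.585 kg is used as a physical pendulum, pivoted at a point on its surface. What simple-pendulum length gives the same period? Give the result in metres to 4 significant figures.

0.4437 m

The equivalent simple-pendulum length is L_eq = I/(md), where I is about the pivot and d = 0.31690 m.
I_cm = (2/5)mR² = 0.10384 kg·m², so I = I_cm + md² = 0.10384 + 0.25960 = 0.36344 kg·m².
L_eq = 0.36344/(2.585 × 0.31690) = 0.4437 m.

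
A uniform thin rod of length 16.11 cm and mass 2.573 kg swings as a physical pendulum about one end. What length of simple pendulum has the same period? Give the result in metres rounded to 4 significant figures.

0.1074 m

The equivalent simple-pendulum length is L_eq = I/(md), where I is about the pivot and d = 0.080550 m.
I_cm = (1/12)mL² = 0.0055648 kg·m², so I = I_cm + md² = 0.0055648 + 0.016694 = 0.022259 kg·m².
L_eq = 0.022259/(2.573 × 0.080550) = 0.1074 m.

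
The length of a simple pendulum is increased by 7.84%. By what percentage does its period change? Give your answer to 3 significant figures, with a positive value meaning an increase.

3.85%

T ∝ √L, so T'/T = √(1.078) = 1.038.
Percentage change in T = (1.038 − 1) × 100% = 3.85%.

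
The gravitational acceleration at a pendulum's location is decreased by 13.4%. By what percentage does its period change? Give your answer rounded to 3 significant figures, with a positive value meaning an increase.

T ∝ 1/√g, so T'/T = 1/√(0.8660) = 1.075.
Percentage change in T = (1.075 − 1) × 100% = 7.46%.

7.46%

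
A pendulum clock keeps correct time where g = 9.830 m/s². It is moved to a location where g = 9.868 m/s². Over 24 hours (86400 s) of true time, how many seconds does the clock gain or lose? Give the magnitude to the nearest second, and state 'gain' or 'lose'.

The clock's period scales as T ∝ 1/√g, so T'/T = √(9.830/9.868) = 0.998073.
In 86400 s of true time the clock registers 86400/0.998073 = 86566.8 s, so it gains 167 s.

gain 167 s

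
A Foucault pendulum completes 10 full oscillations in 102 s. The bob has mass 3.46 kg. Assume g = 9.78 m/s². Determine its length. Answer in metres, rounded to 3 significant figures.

25.8 m

T = 102/10 = 10.20 s.
From T = 2π√(L/g), L = gT²/(4π²) = 9.78 × 10.20²/(4π²) = 25.8 m.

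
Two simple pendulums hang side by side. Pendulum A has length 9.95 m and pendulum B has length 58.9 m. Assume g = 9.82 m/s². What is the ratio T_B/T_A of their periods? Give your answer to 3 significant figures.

2.43

T ∝ √L, so T_B/T_A = √(L_B/L_A) = √(58.9/9.95) = 2.43.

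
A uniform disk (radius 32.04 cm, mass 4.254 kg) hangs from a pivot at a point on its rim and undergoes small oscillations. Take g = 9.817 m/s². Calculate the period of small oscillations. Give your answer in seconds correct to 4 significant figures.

I_cm = ½mr² = 0.21835 kg·m². The pivot is at distance d = 0.3204 m from the centre of mass.
By the parallel-axis theorem, I = I_cm + md² = 0.21835 + 0.43670 = 0.65505 kg·m².
T = 2π√(I/(mgd)) = 2π√(0.65505/(4.254 × 9.817 × 0.3204)) = 1.390 s.

1.390 s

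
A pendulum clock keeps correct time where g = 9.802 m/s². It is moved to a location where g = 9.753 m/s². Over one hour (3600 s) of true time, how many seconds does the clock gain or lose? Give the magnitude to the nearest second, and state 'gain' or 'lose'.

The clock's period scales as T ∝ 1/√g, so T'/T = √(9.802/9.753) = 1.00251.
In 3600 s of true time the clock registers 3600/1.00251 = 3591.0 s, so it loses 9 s.

lose 9 s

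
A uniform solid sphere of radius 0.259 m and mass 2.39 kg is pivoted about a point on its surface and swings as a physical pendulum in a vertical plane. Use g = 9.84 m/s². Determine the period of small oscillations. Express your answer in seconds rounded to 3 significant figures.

1.21 s

I_cm = (2/5)mr² = 0.06413 kg·m². The pivot is at distance d = 0.259 m from the centre of mass.
By the parallel-axis theorem, I = I_cm + md² = 0.06413 + 0.1603 = 0.2245 kg·m².
T = 2π√(I/(mgd)) = 2π√(0.2245/(2.39 × 9.84 × 0.259)) = 1.21 s.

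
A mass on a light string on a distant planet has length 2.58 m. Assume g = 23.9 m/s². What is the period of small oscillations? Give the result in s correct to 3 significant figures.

T = 2π√(L/g) = 2π√(2.58/23.9) = 2π × 0.3286 = 2.06 s.

2.06 s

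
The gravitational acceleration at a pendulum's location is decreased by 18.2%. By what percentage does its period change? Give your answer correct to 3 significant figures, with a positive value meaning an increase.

T ∝ 1/√g, so T'/T = 1/√(0.8180) = 1.106.
Percentage change in T = (1.106 − 1) × 100% = 10.6%.

10.6%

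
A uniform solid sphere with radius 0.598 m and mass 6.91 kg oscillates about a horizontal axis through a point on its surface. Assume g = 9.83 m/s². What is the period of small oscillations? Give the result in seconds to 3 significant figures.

I_cm = (2/5)mr² = 0.9884 kg·m². The pivot is at distance d = 0.598 m from the centre of mass.
By the parallel-axis theorem, I = I_cm + md² = 0.9884 + 2.471 = 3.459 kg·m².
T = 2π√(I/(mgd)) = 2π√(3.459/(6.91 × 9.83 × 0.598)) = 1.83 s.

1.83 s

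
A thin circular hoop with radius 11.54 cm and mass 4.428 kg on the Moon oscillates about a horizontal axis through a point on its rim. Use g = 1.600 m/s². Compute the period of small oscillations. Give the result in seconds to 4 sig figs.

2.386 s

I_cm = mr² = 0.058968 kg·m². The pivot is at distance d = 0.1154 m from the centre of mass.
By the parallel-axis theorem, I = I_cm + md² = 0.058968 + 0.058968 = 0.11794 kg·m².
T = 2π√(I/(mgd)) = 2π√(0.11794/(4.428 × 1.600 × 0.1154)) = 2.386 s.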